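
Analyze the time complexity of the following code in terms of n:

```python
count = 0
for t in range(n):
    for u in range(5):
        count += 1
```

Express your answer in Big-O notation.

Each loop level contributes: n × 1. Multiplying the contributions gives O(n).

Answer: O(n)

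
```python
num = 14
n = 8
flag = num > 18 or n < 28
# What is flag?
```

Trace:
`num = 14` → num = 14
`n = 8` → n = 8
`flag = num > 18 or n < 28` → flag = True
So flag = True

Answer: True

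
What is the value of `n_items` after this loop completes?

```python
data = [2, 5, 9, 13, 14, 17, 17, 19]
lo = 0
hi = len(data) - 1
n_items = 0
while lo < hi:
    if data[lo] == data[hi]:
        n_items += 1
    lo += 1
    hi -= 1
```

Count matching pairs from ends
`n_items` takes the values: 0

Answer: 0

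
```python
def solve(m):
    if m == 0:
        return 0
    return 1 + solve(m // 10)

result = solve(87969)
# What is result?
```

Count of digits of 87969: 5

Answer: 5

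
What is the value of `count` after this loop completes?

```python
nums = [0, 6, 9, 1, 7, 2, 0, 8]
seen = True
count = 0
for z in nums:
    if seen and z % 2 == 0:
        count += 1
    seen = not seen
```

Count even values at even positions
`count` takes the values: 0 → 1 → 2

Answer: 2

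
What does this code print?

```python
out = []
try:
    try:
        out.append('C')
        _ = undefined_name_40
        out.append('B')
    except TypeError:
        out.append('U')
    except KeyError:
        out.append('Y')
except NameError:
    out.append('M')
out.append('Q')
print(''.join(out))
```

Execution trace: 'C' (try body) → 'M' (outer except NameError) → 'Q' (after the try/except). Output: CMQ

Answer: CMQ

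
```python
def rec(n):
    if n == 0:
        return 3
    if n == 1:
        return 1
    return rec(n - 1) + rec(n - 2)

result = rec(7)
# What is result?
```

Build up from base cases: rec(0)=3, rec(1)=1, rec(2)=4, rec(3)=5, rec(4)=9, rec(5)=14, rec(6)=23, ..., rec(7)=37

Answer: 37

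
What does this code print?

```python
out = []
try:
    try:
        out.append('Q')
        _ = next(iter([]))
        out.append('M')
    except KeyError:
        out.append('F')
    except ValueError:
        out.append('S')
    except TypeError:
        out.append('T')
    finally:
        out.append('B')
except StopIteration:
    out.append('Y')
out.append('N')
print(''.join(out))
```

Execution trace: 'Q' (try body) → 'B' (finally) → 'Y' (outer except StopIteration) → 'N' (after the try/except). Output: QBYN

Answer: QBYN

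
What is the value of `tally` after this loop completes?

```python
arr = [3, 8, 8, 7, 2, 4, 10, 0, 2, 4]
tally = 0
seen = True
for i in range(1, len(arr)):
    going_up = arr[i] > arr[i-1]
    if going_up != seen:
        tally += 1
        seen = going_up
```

Count direction changes in [3, 8, 8, 7, 2, 4, 10, 0, 2, 4]
`tally` takes the values: 0 → 1 → 2 → 3 → 4

Answer: 4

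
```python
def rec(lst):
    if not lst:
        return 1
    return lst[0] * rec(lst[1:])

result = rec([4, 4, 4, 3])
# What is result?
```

Product over [4, 4, 4, 3] = 4 * 4 * 4 * 3 = 192

Answer: 192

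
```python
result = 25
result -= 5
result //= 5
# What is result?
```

Trace:
`result = 25` → result = 25
`result -= 5` → result = 20
`result //= 5` → result = 4
So result = 4

Answer: 4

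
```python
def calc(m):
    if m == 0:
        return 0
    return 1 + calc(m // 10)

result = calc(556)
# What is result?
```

Count of digits of 556: 3

Answer: 3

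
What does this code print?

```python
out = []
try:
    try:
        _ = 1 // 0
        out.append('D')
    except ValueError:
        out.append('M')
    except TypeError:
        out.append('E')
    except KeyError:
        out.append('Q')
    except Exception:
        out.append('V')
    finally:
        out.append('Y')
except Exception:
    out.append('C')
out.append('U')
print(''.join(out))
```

Execution trace: 'V' (inner except Exception) → 'Y' (inner finally) → 'U' (after the try/except). Output: VYU

Answer: VYU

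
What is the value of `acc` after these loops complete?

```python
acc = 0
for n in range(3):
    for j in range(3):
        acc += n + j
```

Sum of all n+j for n,j in 3x3
`acc` takes the values: 0 → 1 → 3 → 4 → 6 → 9 → 11 → 14 → 18

Answer: 18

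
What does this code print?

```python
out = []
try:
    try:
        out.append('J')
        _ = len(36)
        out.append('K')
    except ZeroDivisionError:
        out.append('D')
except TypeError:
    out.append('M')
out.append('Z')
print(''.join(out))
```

Execution trace: 'J' (try body) → 'M' (outer except TypeError) → 'Z' (after the try/except). Output: JMZ

Answer: JMZ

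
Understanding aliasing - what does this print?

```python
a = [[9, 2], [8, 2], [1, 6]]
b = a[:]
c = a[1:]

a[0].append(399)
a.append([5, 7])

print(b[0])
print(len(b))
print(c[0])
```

Key concept: slice with nested mutation.
Step by step:
`a = [[9, 2], [8, 2], [1, 6]]` → a = [[9, 2], [8, 2], [1, 6]]
`b = a[:]` → b = [[9, 2], [8, 2], [1, 6]]
`c = a[1:]` → c = [[8, 2], [1, 6]]
`a[0].append(399)` → a = [[9, 2, 399], [8, 2], [1, 6]]; b = [[9, 2, 399], [8, 2], [1, 6]]
`a.append([5, 7])` → a = [[9, 2, 399], [8, 2], [1, 6], [5, 7]]
`print(b[0])` → prints [9, 2, 399]
`print(len(b))` → prints 3
`print(c[0])` → prints [8, 2]

Answer:
[9, 2, 399]
3
[8, 2]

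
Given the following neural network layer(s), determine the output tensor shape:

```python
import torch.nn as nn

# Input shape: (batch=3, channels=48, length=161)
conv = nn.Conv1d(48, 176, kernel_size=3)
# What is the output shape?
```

Input: (3, 48, 161) -> Output: (3, 176, 159)

Answer: (3, 176, 159)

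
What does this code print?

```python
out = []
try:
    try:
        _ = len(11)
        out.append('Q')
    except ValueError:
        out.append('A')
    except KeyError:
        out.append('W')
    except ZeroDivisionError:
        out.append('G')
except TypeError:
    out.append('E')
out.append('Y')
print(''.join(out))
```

Execution trace: 'E' (outer except TypeError) → 'Y' (after the try/except). Output: EY

Answer: EY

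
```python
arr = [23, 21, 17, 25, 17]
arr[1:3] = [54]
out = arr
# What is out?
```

Trace:
`arr = [23, 21, 17, 25, 17]` → arr = [23, 21, 17, 25, 17]
`arr[1:3] = [54]` → arr = [23, 54, 25, 17]
`out = arr` → out = [23, 54, 25, 17]
So out = [23, 54, 25, 17]

Answer: [23, 54, 25, 17]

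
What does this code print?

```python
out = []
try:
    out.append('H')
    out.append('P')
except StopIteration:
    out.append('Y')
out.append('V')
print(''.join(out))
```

Execution trace: 'H' (try body) → 'P' (try body, no exception) → 'V' (after the try/except). Output: HPV

Answer: HPV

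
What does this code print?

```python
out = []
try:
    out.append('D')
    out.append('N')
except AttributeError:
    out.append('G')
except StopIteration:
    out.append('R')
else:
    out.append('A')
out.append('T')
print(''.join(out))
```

Execution trace: 'D' (try body) → 'N' (try body, no exception) → 'A' (else) → 'T' (after the try/except). Output: DNAT

Answer: DNAT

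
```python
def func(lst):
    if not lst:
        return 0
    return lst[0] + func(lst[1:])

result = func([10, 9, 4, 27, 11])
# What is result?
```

10 + 9 + 4 + 27 + 11 + 0 = 61

Answer: 61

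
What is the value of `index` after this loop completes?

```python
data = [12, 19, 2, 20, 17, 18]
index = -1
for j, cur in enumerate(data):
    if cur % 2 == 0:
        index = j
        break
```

First even number index in [12, 19, 2, 20, 17, 18]
`index` takes the values: -1 → 0

Answer: 0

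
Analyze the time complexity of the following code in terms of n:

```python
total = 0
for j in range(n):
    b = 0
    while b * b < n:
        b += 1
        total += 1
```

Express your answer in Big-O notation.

Each loop level contributes: n × √n. Multiplying the contributions gives O(n√n).

Answer: O(n√n)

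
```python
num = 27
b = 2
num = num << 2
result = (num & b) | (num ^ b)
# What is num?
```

Trace:
`num = 27` → num = 27
`b = 2` → b = 2
`num = num << 2` → num = 108
`result = (num & b) | (num ^ b)` → result = 110
So num = 108

Answer: 108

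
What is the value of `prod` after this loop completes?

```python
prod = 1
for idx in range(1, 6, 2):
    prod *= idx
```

Product of 1, 3, 5, ... up to 5
`prod` takes the values: 1 → 3 → 15

Answer: 15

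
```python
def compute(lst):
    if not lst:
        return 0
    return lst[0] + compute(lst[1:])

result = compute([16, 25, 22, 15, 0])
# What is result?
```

16 + 25 + 22 + 15 + 0 + 0 = 78

Answer: 78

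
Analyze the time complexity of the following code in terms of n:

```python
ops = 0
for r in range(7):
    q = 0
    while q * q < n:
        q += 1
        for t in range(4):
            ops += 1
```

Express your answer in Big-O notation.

Each loop level contributes: 1 × √n × 1. Multiplying the contributions gives O(√n).

Answer: O(√n)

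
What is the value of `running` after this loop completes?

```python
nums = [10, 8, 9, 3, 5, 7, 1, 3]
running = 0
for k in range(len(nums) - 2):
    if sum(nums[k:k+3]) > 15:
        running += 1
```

Count windows with sum > 15
`running` takes the values: 0 → 1 → 2 → 3

Answer: 3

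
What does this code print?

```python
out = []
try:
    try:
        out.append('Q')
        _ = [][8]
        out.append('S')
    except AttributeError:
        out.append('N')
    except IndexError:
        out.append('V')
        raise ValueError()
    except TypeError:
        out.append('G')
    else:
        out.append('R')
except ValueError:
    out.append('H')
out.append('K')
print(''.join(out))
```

Execution trace: 'Q' (inner try body) → 'V' (inner except IndexError) → 'H' (outer except ValueError) → 'K' (after the try/except). Output: QVHK

Answer: QVHK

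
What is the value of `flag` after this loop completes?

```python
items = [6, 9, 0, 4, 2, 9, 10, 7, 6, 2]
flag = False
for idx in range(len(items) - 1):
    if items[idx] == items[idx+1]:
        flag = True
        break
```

Check consecutive duplicates in [6, 9, 0, 4, 2, 9, 10, 7, 6, 2]
`flag` takes the values: False

Answer: False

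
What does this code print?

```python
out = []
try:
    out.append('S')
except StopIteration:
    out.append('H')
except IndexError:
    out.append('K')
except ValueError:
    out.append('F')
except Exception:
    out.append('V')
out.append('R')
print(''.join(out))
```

Execution trace: 'S' (try body, no exception) → 'R' (after the try/except). Output: SR

Answer: SR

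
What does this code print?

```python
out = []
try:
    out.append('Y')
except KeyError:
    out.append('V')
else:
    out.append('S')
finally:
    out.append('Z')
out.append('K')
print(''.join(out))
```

Execution trace: 'Y' (try body, no exception) → 'S' (else) → 'Z' (finally) → 'K' (after the try/except). Output: YSZK

Answer: YSZK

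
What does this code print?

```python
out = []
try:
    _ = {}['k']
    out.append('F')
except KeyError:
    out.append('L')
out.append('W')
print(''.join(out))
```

Execution trace: 'L' (except KeyError) → 'W' (after the try/except). Output: LW

Answer: LW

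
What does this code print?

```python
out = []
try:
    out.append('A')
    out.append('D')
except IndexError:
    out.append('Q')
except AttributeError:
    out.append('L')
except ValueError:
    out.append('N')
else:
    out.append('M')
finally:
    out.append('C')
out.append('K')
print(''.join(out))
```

Execution trace: 'A' (try body) → 'D' (try body, no exception) → 'M' (else) → 'C' (finally) → 'K' (after the try/except). Output: ADMCK

Answer: ADMCK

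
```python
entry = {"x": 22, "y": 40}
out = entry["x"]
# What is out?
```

Trace:
`entry = {"x": 22, "y": 40}` → entry = {'x': 22, 'y': 40}
`out = entry["x"]` → out = 22
So out = 22

Answer: 22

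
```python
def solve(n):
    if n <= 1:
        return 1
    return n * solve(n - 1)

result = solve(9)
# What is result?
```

solve(9) = 9 * 8 * 7 * 6 * 5 * 4 * 3 * 2 * 1 = 362880

Answer: 362880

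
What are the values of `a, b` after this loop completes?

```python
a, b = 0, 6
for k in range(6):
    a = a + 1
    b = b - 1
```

a goes 0→6, b goes 6→0
`a, b` takes the values: (0, 6) → (1, 6) → (1, 5) → (2, 5) → (2, 4) → (3, 4) → (3, 3) → (4, 3) → (4, 2) → (5, 2) → (5, 1) → (6, 1) → (6, 0)

Answer: 6, 0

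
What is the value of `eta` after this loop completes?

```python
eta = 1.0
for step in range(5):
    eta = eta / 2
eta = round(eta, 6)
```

Halving LR 5 times: 1 / 2^5
`eta` takes the values: 1.0 → 0.5 → 0.25 → 0.125 → 0.0625 → 0.03125

Answer: 0.03125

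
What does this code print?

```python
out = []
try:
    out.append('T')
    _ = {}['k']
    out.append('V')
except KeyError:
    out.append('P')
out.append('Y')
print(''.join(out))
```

Execution trace: 'T' (try body) → 'P' (except KeyError) → 'Y' (after the try/except). Output: TPY

Answer: TPY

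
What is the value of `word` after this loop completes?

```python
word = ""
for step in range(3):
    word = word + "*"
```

Repeat '*' 3 times
`word` takes the values: "" → "*" → "**" → "***"

Answer: "***"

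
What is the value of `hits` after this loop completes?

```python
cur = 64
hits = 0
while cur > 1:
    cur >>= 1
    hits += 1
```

Count right shifts until 1
`hits` takes the values: 0 → 1 → 2 → 3 → 4 → 5 → 6

Answer: 6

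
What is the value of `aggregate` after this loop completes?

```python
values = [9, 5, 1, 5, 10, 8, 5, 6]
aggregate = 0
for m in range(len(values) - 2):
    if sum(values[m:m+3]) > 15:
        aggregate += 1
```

Count windows with sum > 15
`aggregate` takes the values: 0 → 1 → 2 → 3 → 4

Answer: 4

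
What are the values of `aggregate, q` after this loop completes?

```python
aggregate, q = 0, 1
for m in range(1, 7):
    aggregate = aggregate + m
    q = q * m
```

Sum and factorial of 1 to 6
`aggregate, q` takes the values: (0, 1) → (1, 1) → (3, 1) → (3, 2) → (6, 2) → (6, 6) → (10, 6) → (10, 24) → (15, 24) → (15, 120) → (21, 120) → (21, 720)

Answer: 21, 720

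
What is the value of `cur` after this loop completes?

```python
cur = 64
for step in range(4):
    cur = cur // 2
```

Halve 4 times: 64 // 2^4 = 4
`cur` takes the values: 64 → 32 → 16 → 8 → 4

Answer: 4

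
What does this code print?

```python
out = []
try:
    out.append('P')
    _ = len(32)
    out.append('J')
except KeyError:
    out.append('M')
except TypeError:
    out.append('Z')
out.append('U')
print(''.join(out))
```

Execution trace: 'P' (try body) → 'Z' (except TypeError) → 'U' (after the try/except). Output: PZU

Answer: PZU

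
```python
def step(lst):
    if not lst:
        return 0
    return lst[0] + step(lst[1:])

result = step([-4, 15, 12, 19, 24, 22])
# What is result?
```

(-4) + 15 + 12 + 19 + 24 + 22 + 0 = 88

Answer: 88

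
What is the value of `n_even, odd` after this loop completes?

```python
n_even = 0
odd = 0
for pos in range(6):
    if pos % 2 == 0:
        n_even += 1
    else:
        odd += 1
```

Count evens and odds in range(6)
`n_even, odd` takes the values: (0, 0) → (1, 0) → (1, 1) → (2, 1) → (2, 2) → (3, 2) → (3, 3)

Answer: 3, 3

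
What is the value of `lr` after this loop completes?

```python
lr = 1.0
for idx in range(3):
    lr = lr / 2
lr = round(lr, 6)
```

Halving LR 3 times: 1 / 2^3
`lr` takes the values: 1.0 → 0.5 → 0.25 → 0.125

Answer: 0.125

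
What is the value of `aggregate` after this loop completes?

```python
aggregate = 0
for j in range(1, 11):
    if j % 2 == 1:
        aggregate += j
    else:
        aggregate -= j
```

Add odd, subtract even
`aggregate` takes the values: 0 → 1 → -1 → 2 → -2 → 3 → -3 → 4 → -4 → 5 → -5

Answer: -5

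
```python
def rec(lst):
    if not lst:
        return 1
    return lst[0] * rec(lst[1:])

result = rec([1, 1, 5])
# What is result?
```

Product over [1, 1, 5] = 1 * 1 * 5 = 5

Answer: 5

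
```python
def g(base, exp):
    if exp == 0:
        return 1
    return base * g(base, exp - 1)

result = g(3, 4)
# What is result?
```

g(3, 4) = 3 * 3 * 3 * 3 = 81

Answer: 81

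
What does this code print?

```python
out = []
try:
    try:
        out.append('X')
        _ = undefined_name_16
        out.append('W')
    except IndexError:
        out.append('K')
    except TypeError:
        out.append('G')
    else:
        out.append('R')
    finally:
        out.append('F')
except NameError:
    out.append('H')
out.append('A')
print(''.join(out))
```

Execution trace: 'X' (try body) → 'F' (finally) → 'H' (outer except NameError) → 'A' (after the try/except). Output: XFHA

Answer: XFHA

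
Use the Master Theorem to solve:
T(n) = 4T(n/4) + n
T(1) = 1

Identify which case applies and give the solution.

a=4, b=4, f(n)=n. log_4(4) = 1. Since c=1 = 1, Case 2 applies: T(n) = Θ(n^log_b(a) · log n) = O(n log n).

Answer: O(n log n) - Case 2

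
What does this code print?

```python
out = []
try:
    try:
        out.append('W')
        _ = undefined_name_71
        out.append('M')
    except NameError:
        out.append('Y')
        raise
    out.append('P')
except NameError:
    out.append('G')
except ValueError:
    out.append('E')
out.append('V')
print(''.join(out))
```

Execution trace: 'W' (inner try body) → 'Y' (inner except NameError) → 'G' (except NameError) → 'V' (after the try/except). Output: WYGV

Answer: WYGV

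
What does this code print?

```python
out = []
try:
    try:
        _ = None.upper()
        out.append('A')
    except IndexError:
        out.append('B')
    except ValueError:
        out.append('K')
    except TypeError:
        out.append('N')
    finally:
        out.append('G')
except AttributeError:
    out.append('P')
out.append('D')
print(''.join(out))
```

Execution trace: 'G' (finally) → 'P' (outer except AttributeError) → 'D' (after the try/except). Output: GPD

Answer: GPD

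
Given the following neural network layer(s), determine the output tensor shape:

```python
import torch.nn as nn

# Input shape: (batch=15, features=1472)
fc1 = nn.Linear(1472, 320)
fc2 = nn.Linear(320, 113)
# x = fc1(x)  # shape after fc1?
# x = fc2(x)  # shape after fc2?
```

Input: (15, 1472) -> after fc1: (15, 320) -> Output: (15, 113)

Answer: (15, 113)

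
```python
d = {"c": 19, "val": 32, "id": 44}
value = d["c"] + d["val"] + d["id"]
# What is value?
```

Trace:
`d = {"c": 19, "val": 32, "id": 44}` → d = {'c': 19, 'val': 32, 'id': 44}
`value = d["c"] + d["val"] + d["id"]` → value = 95
So value = 95

Answer: 95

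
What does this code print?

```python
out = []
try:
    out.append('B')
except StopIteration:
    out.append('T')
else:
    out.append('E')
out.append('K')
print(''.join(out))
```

Execution trace: 'B' (try body, no exception) → 'E' (else) → 'K' (after the try/except). Output: BEK

Answer: BEK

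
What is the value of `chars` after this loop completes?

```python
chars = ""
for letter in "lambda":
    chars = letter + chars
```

Reverse 'lambda'
`chars` takes the values: "" → "l" → "al" → "mal" → "bmal" → "dbmal" → "adbmal"

Answer: "adbmal"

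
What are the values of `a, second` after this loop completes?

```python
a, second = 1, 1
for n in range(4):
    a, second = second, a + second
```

Fibonacci: after 4 iterations
`a, second` takes the values: (1, 1) → (1, 2) → (2, 3) → (3, 5) → (5, 8)

Answer: 5, 8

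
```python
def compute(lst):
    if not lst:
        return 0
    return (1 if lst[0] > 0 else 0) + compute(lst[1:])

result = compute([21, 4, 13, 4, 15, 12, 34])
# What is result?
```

Count of positive elements in [21, 4, 13, 4, 15, 12, 34] = 7

Answer: 7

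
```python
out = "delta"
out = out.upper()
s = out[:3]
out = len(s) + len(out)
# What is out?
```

Trace:
`out = "delta"` → out = 'delta'
`out = out.upper()` → out = 'DELTA'
`s = out[:3]` → s = 'DEL'
`out = len(s) + len(out)` → out = 8
So out = 8

Answer: 8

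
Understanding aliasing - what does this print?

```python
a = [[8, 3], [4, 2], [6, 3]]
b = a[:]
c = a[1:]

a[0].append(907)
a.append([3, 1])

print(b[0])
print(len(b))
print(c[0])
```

Key concept: slice with nested mutation.
Step by step:
`a = [[8, 3], [4, 2], [6, 3]]` → a = [[8, 3], [4, 2], [6, 3]]
`b = a[:]` → b = [[8, 3], [4, 2], [6, 3]]
`c = a[1:]` → c = [[4, 2], [6, 3]]
`a[0].append(907)` → a = [[8, 3, 907], [4, 2], [6, 3]]; b = [[8, 3, 907], [4, 2], [6, 3]]
`a.append([3, 1])` → a = [[8, 3, 907], [4, 2], [6, 3], [3, 1]]
`print(b[0])` → prints [8, 3, 907]
`print(len(b))` → prints 3
`print(c[0])` → prints [4, 2]

Answer:
[8, 3, 907]
3
[4, 2]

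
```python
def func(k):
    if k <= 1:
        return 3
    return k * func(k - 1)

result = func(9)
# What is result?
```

func(9) = 9 * 8 * 7 * 6 * 5 * 4 * 3 * 2 * 3 = 1088640

Answer: 1088640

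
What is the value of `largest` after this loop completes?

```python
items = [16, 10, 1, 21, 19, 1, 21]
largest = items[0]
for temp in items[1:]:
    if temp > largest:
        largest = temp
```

Maximum of [16, 10, 1, 21, 19, 1, 21]
`largest` takes the values: 16 → 21

Answer: 21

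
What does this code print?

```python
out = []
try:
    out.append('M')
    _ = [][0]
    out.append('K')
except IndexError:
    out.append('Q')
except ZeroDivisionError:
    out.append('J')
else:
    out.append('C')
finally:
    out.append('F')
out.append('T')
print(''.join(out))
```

Execution trace: 'M' (try body) → 'Q' (except IndexError) → 'F' (finally) → 'T' (after the try/except). Output: MQFT

Answer: MQFT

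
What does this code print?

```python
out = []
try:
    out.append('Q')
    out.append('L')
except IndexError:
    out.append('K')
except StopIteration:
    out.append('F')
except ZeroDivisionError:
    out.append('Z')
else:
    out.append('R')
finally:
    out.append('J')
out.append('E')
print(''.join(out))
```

Execution trace: 'Q' (try body) → 'L' (try body, no exception) → 'R' (else) → 'J' (finally) → 'E' (after the try/except). Output: QLRJE

Answer: QLRJE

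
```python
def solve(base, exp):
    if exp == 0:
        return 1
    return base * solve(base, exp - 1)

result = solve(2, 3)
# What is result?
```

solve(2, 3) = 2 * 2 * 2 = 8

Answer: 8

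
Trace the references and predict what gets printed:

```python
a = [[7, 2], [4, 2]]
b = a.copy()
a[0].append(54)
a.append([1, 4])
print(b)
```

Key concept: shallow copy with nested lists.
Step by step:
`a = [[7, 2], [4, 2]]` → a = [[7, 2], [4, 2]]
`b = a.copy()` → b = [[7, 2], [4, 2]]
`a[0].append(54)` → a = [[7, 2, 54], [4, 2]]; b = [[7, 2, 54], [4, 2]]
`a.append([1, 4])` → a = [[7, 2, 54], [4, 2], [1, 4]]
`print(b)` → prints [[7, 2, 54], [4, 2]]

Answer: [[7, 2, 54], [4, 2]]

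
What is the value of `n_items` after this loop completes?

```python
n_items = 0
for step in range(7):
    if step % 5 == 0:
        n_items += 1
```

Count numbers divisible by 5 in range(7)
`n_items` takes the values: 0 → 1 → 2

Answer: 2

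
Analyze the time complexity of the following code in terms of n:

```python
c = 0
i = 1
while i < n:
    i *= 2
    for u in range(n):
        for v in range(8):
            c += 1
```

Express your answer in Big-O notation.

Each loop level contributes: log n × n × 1. Multiplying the contributions gives O(n log n).

Answer: O(n log n)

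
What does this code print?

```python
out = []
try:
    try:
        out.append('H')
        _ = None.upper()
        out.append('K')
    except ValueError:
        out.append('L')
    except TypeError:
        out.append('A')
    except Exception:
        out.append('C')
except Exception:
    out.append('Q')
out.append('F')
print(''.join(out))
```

Execution trace: 'H' (inner try body) → 'C' (inner except Exception) → 'F' (after the try/except). Output: HCF

Answer: HCF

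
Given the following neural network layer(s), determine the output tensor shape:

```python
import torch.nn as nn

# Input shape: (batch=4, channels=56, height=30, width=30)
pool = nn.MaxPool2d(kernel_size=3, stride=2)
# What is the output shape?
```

Input: (4, 56, 30, 30) -> Output: (4, 56, 14, 14)

Answer: (4, 56, 14, 14)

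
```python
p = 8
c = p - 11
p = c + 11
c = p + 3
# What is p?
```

Trace:
`p = 8` → p = 8
`c = p - 11` → c = -3
`p = c + 11` → p = 8
`c = p + 3` → c = 11
So p = 8

Answer: 8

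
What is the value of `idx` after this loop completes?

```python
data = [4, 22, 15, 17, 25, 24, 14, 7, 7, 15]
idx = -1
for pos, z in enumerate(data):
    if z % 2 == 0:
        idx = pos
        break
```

First even number index in [4, 22, 15, 17, 25, 24, 14, 7, 7, 15]
`idx` takes the values: -1 → 0

Answer: 0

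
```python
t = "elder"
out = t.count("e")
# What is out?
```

Trace:
`t = "elder"` → t = 'elder'
`out = t.count("e")` → out = 2
So out = 2

Answer: 2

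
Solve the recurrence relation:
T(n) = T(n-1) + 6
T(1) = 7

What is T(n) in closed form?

Unrolling: T(n) = T(1) + 6·(n-1) = 7 + 6(n-1) = 6n + 1.

Answer: T(n) = 6n + 1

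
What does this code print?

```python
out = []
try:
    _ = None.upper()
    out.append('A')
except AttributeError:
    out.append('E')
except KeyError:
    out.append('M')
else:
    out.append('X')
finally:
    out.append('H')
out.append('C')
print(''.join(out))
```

Execution trace: 'E' (except AttributeError) → 'H' (finally) → 'C' (after the try/except). Output: EHC

Answer: EHC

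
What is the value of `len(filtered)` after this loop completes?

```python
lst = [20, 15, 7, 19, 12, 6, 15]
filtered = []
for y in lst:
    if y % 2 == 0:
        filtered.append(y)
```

Count even numbers in [20, 15, 7, 19, 12, 6, 15]
`filtered` takes the values: [] → [20] → [20, 12] → [20, 12, 6]
So `len(filtered)` = 3

Answer: 3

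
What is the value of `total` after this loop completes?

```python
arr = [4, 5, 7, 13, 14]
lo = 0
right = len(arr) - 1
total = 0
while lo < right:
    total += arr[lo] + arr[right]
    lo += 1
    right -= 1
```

Sum of pairs from ends
`total` takes the values: 0 → 18 → 36

Answer: 36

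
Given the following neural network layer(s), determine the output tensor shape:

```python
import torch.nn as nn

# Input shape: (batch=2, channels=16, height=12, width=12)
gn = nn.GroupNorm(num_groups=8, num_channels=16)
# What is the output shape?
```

Input: (2, 16, 12, 12) -> Output: (2, 16, 12, 12)

Answer: (2, 16, 12, 12)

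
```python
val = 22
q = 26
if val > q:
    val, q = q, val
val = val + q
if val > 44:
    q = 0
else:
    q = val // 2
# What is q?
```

Trace:
`val = 22` → val = 22
`q = 26` → q = 26
`if val > q: ...` → val > q is False → no variable changes
`val = val + q` → val = 48
`if val > 44: ...` → val > 44 is True → q = 0
So q = 0

Answer: 0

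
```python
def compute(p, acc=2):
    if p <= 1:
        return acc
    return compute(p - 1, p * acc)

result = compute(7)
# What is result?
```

Accumulator trace (n, acc): (7, 2) -> (6, 14) -> (5, 84) -> (4, 420) -> (3, 1680) -> (2, 5040) -> (1, 10080) -> return 10080

Answer: 10080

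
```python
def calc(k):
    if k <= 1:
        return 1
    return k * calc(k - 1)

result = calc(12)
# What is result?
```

calc(12) = 12 * 11 * 10 * 9 * 8 * 7 * 6 * 5 * 4 * 3 * 2 * 1 = 479001600

Answer: 479001600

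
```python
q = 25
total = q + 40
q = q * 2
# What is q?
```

Trace:
`q = 25` → q = 25
`total = q + 40` → total = 65
`q = q * 2` → q = 50
So q = 50

Answer: 50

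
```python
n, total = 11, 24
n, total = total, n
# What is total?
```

Trace:
`n, total = 11, 24` → n = 11; total = 24
`n, total = total, n` → n = 24; total = 11
So total = 11

Answer: 11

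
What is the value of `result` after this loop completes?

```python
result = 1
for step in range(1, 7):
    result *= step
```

6! = 720
`result` takes the values: 1 → 2 → 6 → 24 → 120 → 720

Answer: 720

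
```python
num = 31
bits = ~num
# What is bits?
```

Trace:
`num = 31` → num = 31
`bits = ~num` → bits = -32
So bits = -32

Answer: -32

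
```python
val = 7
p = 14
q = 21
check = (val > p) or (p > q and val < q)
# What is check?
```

Trace:
`val = 7` → val = 7
`p = 14` → p = 14
`q = 21` → q = 21
`check = (val > p) or (p > q and val < q)` → check = False
So check = False

Answer: False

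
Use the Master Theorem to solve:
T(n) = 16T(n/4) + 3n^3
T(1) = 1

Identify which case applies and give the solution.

a=16, b=4, f(n)=3n^3. log_4(16) = 2. Since c=3 > 2 and the regularity condition holds (16(n/4)^3 = (16/4^3)n^3 with 16/4^3 < 1), Case 3 applies: T(n) = Θ(f(n)) = O(n^3).

Answer: O(n^3) - Case 3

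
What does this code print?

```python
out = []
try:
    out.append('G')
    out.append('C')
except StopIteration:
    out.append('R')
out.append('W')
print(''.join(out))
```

Execution trace: 'G' (try body) → 'C' (try body, no exception) → 'W' (after the try/except). Output: GCW

Answer: GCW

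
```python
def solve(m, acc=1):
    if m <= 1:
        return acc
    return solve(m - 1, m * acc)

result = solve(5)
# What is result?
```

Accumulator trace (n, acc): (5, 1) -> (4, 5) -> (3, 20) -> (2, 60) -> (1, 120) -> return 120

Answer: 120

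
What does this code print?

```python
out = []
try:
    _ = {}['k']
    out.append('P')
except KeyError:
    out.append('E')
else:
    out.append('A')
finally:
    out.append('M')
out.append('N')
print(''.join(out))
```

Execution trace: 'E' (except KeyError) → 'M' (finally) → 'N' (after the try/except). Output: EMN

Answer: EMN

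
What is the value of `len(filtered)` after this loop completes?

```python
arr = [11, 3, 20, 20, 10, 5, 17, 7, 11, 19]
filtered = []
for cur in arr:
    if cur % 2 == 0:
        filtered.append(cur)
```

Count even numbers in [11, 3, 20, 20, 10, 5, 17, 7, 11, 19]
`filtered` takes the values: [] → [20] → [20, 20] → [20, 20, 10]
So `len(filtered)` = 3

Answer: 3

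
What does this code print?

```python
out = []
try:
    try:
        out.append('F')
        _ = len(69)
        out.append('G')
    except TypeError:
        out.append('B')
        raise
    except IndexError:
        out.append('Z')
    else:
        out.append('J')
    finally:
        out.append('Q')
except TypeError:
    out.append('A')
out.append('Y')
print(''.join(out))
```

Execution trace: 'F' (inner try body) → 'B' (inner except TypeError) → 'Q' (inner finally) → 'A' (outer except TypeError) → 'Y' (after the try/except). Output: FBQAY

Answer: FBQAY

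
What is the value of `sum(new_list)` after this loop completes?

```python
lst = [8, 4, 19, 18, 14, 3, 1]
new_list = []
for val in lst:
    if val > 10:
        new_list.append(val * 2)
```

Sum of doubled values > 10
`new_list` takes the values: [] → [38] → [38, 36] → [38, 36, 28]
So `sum(new_list)` = 102

Answer: 102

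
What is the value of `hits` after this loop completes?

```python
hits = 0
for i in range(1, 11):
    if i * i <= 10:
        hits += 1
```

Count numbers where i² ≤ 10
`hits` takes the values: 0 → 1 → 2 → 3

Answer: 3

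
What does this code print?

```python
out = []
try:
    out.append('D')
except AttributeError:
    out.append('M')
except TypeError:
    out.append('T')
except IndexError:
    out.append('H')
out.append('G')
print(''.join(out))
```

Execution trace: 'D' (try body, no exception) → 'G' (after the try/except). Output: DG

Answer: DG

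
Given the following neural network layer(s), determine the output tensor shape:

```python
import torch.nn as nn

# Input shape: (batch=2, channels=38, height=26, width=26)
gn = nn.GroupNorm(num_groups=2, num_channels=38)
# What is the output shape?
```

Input: (2, 38, 26, 26) -> Output: (2, 38, 26, 26)

Answer: (2, 38, 26, 26)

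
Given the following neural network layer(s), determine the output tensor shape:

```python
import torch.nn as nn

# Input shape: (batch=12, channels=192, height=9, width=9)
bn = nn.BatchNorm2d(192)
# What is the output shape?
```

Input: (12, 192, 9, 9) -> Output: (12, 192, 9, 9)

Answer: (12, 192, 9, 9)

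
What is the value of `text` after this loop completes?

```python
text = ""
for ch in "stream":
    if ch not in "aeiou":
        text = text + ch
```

Remove vowels from 'stream'
`text` takes the values: "" → "s" → "st" → "str" → "strm"

Answer: "strm"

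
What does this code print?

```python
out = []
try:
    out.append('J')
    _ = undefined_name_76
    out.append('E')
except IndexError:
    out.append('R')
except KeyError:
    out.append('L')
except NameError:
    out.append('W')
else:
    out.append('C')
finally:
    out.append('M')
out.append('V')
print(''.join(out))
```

Execution trace: 'J' (try body) → 'W' (except NameError) → 'M' (finally) → 'V' (after the try/except). Output: JWMV

Answer: JWMV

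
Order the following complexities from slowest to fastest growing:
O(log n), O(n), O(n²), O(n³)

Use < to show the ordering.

Ordered by growth rate: O(log n) < O(n) < O(n²) < O(n³)

Answer: O(log n) < O(n) < O(n²) < O(n³)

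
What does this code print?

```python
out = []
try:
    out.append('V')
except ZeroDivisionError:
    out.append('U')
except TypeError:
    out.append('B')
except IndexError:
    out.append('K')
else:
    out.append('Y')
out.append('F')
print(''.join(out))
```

Execution trace: 'V' (try body, no exception) → 'Y' (else) → 'F' (after the try/except). Output: VYF

Answer: VYF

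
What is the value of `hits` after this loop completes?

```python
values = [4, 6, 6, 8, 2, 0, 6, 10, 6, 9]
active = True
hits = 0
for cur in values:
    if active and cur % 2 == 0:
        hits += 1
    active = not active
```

Count even values at even positions
`hits` takes the values: 0 → 1 → 2 → 3 → 4 → 5

Answer: 5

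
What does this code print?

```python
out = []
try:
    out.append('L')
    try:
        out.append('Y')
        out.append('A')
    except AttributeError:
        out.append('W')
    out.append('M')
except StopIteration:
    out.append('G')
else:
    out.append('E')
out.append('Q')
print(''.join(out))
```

Execution trace: 'L' (try body) → 'Y' (inner try body) → 'A' (inner try body, no exception) → 'M' (try body, no exception) → 'E' (else) → 'Q' (after the try/except). Output: LYAMEQ

Answer: LYAMEQ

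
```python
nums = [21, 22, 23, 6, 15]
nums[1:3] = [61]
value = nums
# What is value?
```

Trace:
`nums = [21, 22, 23, 6, 15]` → nums = [21, 22, 23, 6, 15]
`nums[1:3] = [61]` → nums = [21, 61, 6, 15]
`value = nums` → value = [21, 61, 6, 15]
So value = [21, 61, 6, 15]

Answer: [21, 61, 6, 15]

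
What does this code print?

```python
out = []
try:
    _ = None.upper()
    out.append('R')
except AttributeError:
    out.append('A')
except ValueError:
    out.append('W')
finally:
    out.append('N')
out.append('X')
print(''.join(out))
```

Execution trace: 'A' (except AttributeError) → 'N' (finally) → 'X' (after the try/except). Output: ANX

Answer: ANX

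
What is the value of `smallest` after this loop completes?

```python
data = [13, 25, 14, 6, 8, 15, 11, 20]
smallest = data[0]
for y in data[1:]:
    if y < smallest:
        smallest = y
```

Minimum of [13, 25, 14, 6, 8, 15, 11, 20]
`smallest` takes the values: 13 → 6

Answer: 6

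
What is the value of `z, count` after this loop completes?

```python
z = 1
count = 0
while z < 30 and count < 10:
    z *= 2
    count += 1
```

Double until >= 30 or 10 iterations
`z, count` takes the values: (1, 0) → (2, 0) → (2, 1) → (4, 1) → (4, 2) → (8, 2) → (8, 3) → (16, 3) → (16, 4) → (32, 4) → (32, 5)

Answer: 32, 5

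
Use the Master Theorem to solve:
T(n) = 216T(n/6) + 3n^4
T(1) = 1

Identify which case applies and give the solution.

a=216, b=6, f(n)=3n^4. log_6(216) = 3. Since c=4 > 3 and the regularity condition holds (216(n/6)^4 = (216/6^4)n^4 with 216/6^4 < 1), Case 3 applies: T(n) = Θ(f(n)) = O(n^4).

Answer: O(n^4) - Case 3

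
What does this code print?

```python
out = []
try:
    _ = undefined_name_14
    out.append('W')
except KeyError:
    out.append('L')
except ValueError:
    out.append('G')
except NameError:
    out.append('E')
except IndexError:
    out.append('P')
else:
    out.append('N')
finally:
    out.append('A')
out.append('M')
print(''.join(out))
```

Execution trace: 'E' (except NameError) → 'A' (finally) → 'M' (after the try/except). Output: EAM

Answer: EAM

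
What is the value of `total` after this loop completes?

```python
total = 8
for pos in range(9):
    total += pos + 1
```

Start at 8, add 1 to 9 = 53
`total` takes the values: 8 → 9 → 11 → 14 → 18 → 23 → 29 → 36 → 44 → 53

Answer: 53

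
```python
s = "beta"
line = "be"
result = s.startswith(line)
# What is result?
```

Trace:
`s = "beta"` → s = 'beta'
`line = "be"` → line = 'be'
`result = s.startswith(line)` → result = True
So result = True

Answer: True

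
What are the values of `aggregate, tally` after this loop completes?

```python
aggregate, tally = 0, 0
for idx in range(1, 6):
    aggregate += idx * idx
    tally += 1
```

Sum of squares and count
`aggregate, tally` takes the values: (0, 0) → (1, 0) → (1, 1) → (5, 1) → (5, 2) → (14, 2) → (14, 3) → (30, 3) → (30, 4) → (55, 4) → (55, 5)

Answer: 55, 5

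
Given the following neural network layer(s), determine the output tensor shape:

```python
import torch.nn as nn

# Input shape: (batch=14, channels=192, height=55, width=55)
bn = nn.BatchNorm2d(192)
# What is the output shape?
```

Input: (14, 192, 55, 55) -> Output: (14, 192, 55, 55)

Answer: (14, 192, 55, 55)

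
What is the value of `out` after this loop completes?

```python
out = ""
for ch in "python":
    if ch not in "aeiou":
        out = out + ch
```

Remove vowels from 'python'
`out` takes the values: "" → "p" → "py" → "pyt" → "pyth" → "pythn"

Answer: "pythn"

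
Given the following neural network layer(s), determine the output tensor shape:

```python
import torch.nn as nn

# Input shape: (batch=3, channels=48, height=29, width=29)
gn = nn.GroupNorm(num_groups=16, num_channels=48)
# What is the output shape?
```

Input: (3, 48, 29, 29) -> Output: (3, 48, 29, 29)

Answer: (3, 48, 29, 29)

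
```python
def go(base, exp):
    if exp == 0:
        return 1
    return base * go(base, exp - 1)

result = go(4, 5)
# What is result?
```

go(4, 5) = 4 * 4 * 4 * 4 * 4 = 1024

Answer: 1024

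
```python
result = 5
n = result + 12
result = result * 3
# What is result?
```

Trace:
`result = 5` → result = 5
`n = result + 12` → n = 17
`result = result * 3` → result = 15
So result = 15

Answer: 15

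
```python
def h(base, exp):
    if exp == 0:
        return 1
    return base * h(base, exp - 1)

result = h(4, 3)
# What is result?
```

h(4, 3) = 4 * 4 * 4 = 64

Answer: 64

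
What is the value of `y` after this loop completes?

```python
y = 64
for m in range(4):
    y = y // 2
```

Halve 4 times: 64 // 2^4 = 4
`y` takes the values: 64 → 32 → 16 → 8 → 4

Answer: 4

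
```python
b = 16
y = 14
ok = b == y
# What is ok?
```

Trace:
`b = 16` → b = 16
`y = 14` → y = 14
`ok = b == y` → ok = False
So ok = False

Answer: False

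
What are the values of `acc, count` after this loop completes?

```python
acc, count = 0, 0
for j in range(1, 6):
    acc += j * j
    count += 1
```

Sum of squares and count
`acc, count` takes the values: (0, 0) → (1, 0) → (1, 1) → (5, 1) → (5, 2) → (14, 2) → (14, 3) → (30, 3) → (30, 4) → (55, 4) → (55, 5)

Answer: 55, 5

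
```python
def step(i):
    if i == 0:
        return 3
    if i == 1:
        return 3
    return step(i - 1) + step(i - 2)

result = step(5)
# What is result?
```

Build up from base cases: step(0)=3, step(1)=3, step(2)=6, step(3)=9, step(4)=15, step(5)=24

Answer: 24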